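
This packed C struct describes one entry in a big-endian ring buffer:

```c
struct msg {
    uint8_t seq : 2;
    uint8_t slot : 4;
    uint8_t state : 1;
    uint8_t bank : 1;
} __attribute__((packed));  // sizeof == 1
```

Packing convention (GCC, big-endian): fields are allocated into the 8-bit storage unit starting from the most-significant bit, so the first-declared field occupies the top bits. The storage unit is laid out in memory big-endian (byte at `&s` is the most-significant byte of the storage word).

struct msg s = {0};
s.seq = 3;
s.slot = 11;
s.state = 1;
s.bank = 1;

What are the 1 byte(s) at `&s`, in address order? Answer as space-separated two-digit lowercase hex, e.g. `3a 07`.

seq (2b) val=3 bits=0x3 at bit 6: 0xc0
slot (4b) val=11 bits=0xb at bit 2: 0xec
state (1b) val=1 bits=0x1 at bit 1: 0xee
bank (1b) val=1 bits=0x1 at bit 0: 0xef
word = 0xef → big-endian bytes:
  [0]=0xef

ef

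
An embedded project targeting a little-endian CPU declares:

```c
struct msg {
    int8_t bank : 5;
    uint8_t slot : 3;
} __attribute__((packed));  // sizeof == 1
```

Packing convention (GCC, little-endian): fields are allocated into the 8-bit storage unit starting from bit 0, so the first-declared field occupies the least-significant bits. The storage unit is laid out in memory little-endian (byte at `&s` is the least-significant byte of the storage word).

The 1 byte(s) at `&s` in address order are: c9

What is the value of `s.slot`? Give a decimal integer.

[0]=0xc9 (little-endian) → word 0xc9
bank [0+:5] = (word>>0) & 0x1f = 9
slot [5+:3] = (word>>5) & 0x7 = 6  ←

6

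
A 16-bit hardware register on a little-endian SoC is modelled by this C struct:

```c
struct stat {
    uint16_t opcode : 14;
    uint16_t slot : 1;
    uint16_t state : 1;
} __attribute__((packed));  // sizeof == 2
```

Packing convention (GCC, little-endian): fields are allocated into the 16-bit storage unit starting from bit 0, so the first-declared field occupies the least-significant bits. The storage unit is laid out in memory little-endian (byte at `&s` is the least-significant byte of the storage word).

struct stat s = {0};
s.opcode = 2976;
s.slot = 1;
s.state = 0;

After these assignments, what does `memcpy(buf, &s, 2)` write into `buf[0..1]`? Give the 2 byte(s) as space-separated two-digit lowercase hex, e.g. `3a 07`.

opcode:14 = 2976 → 0xba0 << 0 → word 0x0ba0
slot:1 = 1 → 0x1 << 14 → word 0x4ba0
state:1 = 0 → 0x0 << 15 → word 0x4ba0
word = 0x4ba0 → little-endian bytes:
  [0]=0xa0  [1]=0x4b

a0 4b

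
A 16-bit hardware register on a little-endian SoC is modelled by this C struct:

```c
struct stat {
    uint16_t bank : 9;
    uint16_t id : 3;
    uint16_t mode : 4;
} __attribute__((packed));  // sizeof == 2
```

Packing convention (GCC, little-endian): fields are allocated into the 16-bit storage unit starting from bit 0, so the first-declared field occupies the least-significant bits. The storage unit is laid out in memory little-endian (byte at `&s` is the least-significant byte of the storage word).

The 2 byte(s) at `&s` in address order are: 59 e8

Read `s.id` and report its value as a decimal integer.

[0]=0x59 [1]=0xe8 (little-endian) → word 0xe859
bank [0+:9] = (word>>0) & 0x1ff = 89
id [9+:3] = (word>>9) & 0x7 = 4  ←
mode [12+:4] = (word>>12) & 0xf = 14

4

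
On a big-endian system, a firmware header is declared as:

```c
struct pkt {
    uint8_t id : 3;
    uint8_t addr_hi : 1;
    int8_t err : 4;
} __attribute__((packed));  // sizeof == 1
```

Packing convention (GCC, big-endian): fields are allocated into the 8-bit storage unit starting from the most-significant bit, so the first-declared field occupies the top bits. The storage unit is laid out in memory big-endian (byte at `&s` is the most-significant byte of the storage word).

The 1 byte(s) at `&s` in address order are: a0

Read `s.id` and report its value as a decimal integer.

[0]=0xa0 (big-endian) → word 0xa0
id [5+:3] = (word>>5) & 0x7 = 5  ←
addr_hi [4+:1] = (word>>4) & 0x1 = 0
err [0+:4] = (word>>0) & 0xf = 0

5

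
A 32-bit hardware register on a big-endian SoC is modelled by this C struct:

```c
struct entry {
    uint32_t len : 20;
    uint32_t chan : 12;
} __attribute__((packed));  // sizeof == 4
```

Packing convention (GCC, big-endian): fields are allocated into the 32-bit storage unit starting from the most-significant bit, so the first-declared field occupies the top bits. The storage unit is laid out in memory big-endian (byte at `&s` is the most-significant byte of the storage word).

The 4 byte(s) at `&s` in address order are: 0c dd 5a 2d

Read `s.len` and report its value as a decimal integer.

[0]=0x0c [1]=0xdd [2]=0x5a [3]=0x2d (big-endian) → word 0x0cdd5a2d
len [12+:20] = (word>>12) & 0xfffff = 52693  ←
chan [0+:12] = (word>>0) & 0xfff = 2605

52693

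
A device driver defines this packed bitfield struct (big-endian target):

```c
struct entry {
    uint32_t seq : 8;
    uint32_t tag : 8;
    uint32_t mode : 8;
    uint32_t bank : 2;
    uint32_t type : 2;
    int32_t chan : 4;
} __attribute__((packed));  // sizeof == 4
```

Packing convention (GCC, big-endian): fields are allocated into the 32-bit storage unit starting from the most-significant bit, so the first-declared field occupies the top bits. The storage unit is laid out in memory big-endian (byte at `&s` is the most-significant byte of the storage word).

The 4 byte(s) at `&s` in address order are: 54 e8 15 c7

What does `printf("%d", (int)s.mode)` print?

[0]=0x54 [1]=0xe8 [2]=0x15 [3]=0xc7 (big-endian) → word 0x54e815c7
seq:8 @ bit 24 → (0x54e815c7>>24)&0xff = 0x54
tag:8 @ bit 16 → (0x54e815c7>>16)&0xff = 0xe8
mode:8 @ bit 8 → (0x54e815c7>>8)&0xff = 0x15  ←
bank:2 @ bit 6 → (0x54e815c7>>6)&0x3 = 0x3
type:2 @ bit 4 → (0x54e815c7>>4)&0x3 = 0x0
chan:4 @ bit 0 → (0x54e815c7>>0)&0xf = 0x7

21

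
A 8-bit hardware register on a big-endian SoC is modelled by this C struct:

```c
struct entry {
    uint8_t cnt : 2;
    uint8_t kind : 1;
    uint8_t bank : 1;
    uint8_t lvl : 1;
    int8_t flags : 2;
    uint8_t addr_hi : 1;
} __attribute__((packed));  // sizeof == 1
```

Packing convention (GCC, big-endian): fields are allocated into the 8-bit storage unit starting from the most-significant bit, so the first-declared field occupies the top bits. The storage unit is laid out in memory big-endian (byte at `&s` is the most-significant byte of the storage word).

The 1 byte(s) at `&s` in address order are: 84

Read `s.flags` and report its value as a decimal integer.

[0]=0x84 (big-endian) → word 0x84
cnt [6+:2] = (word>>6) & 0x3 = 2
kind [5+:1] = (word>>5) & 0x1 = 0
bank [4+:1] = (word>>4) & 0x1 = 0
lvl [3+:1] = (word>>3) & 0x1 = 0
flags [1+:2] = (word>>1) & 0x3 = 2  ←
addr_hi [0+:1] = (word>>0) & 0x1 = 0
flags signed 2b, MSB=1: 2 - 4 = -2

-2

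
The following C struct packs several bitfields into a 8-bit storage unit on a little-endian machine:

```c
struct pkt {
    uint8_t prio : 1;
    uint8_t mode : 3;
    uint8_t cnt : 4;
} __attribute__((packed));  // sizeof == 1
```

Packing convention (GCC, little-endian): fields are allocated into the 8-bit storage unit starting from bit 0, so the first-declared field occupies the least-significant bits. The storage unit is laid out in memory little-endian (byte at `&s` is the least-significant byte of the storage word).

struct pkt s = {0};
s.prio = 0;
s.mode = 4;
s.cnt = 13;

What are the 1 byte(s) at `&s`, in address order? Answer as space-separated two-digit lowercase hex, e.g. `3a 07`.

d8

[0+:1] prio=0 & 0x1 = 0x0; word=0x00
[1+:3] mode=4 & 0x7 = 0x4; word=0x08
[4+:4] cnt=13 & 0xf = 0xd; word=0xd8
word = 0xd8 → little-endian bytes:
  [0]=0xd8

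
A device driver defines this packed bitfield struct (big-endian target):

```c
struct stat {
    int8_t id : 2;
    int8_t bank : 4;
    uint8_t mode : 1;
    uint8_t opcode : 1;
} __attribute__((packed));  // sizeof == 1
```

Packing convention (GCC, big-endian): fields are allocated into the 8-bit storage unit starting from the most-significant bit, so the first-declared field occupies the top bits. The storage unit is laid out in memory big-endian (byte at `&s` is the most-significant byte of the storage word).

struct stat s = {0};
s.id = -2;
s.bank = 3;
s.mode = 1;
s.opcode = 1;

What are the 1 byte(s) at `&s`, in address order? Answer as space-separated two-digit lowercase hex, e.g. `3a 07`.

[6+:2] id=-2 & 0x3 = 0x2; word=0x80
[2+:4] bank=3 & 0xf = 0x3; word=0x8c
[1+:1] mode=1 & 0x1 = 0x1; word=0x8e
[0+:1] opcode=1 & 0x1 = 0x1; word=0x8f
word = 0x8f → big-endian bytes:
  [0]=0x8f

8f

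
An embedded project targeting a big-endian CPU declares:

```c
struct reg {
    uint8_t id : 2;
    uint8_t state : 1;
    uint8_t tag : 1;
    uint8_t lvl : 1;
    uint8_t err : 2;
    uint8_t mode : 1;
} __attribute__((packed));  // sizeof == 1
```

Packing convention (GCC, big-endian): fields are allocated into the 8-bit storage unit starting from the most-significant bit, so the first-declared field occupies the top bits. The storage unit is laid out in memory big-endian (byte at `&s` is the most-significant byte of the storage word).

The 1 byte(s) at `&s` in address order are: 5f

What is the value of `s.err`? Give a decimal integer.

3

[0]=0x5f (big-endian) → word 0x5f
id:2 @ bit 6 → (0x5f>>6)&0x3 = 0x1
state:1 @ bit 5 → (0x5f>>5)&0x1 = 0x0
tag:1 @ bit 4 → (0x5f>>4)&0x1 = 0x1
lvl:1 @ bit 3 → (0x5f>>3)&0x1 = 0x1
err:2 @ bit 1 → (0x5f>>1)&0x3 = 0x3  ←
mode:1 @ bit 0 → (0x5f>>0)&0x1 = 0x1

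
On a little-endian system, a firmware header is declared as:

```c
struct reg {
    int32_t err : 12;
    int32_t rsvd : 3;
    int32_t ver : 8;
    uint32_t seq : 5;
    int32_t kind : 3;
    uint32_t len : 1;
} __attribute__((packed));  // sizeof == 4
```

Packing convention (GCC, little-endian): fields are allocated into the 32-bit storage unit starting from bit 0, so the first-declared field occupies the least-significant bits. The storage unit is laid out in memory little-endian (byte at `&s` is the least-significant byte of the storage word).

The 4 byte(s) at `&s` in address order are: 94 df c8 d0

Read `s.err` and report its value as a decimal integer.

-108

[0]=0x94 [1]=0xdf [2]=0xc8 [3]=0xd0 (little-endian) → word 0xd0c8df94
err:12 @ bit 0 → (0xd0c8df94>>0)&0xfff = 0xf94  ←
rsvd:3 @ bit 12 → (0xd0c8df94>>12)&0x7 = 0x5
ver:8 @ bit 15 → (0xd0c8df94>>15)&0xff = 0x91
seq:5 @ bit 23 → (0xd0c8df94>>23)&0x1f = 0x1
kind:3 @ bit 28 → (0xd0c8df94>>28)&0x7 = 0x5
len:1 @ bit 31 → (0xd0c8df94>>31)&0x1 = 0x1
err signed 12b, MSB=1: 3988 - 4096 = -108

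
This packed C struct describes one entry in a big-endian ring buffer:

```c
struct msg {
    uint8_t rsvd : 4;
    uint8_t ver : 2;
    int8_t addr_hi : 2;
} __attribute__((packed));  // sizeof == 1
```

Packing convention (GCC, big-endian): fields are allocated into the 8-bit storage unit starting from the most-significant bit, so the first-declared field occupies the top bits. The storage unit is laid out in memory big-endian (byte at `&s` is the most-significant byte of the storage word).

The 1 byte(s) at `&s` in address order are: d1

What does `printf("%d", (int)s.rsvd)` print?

13

[0]=0xd1 (big-endian) → word 0xd1
rsvd [4+:4] = (word>>4) & 0xf = 13  ←
ver [2+:2] = (word>>2) & 0x3 = 0
addr_hi [0+:2] = (word>>0) & 0x3 = 1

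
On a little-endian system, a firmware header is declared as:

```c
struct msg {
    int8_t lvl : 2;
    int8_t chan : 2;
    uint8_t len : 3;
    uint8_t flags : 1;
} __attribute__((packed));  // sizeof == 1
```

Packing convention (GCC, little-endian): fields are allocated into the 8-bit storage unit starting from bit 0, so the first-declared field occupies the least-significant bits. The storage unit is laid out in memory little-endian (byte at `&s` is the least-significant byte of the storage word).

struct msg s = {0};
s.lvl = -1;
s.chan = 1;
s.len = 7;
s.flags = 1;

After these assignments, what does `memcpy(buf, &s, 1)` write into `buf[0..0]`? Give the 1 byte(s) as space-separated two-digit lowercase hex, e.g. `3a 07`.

[0+:2] lvl=-1 & 0x3 = 0x3; word=0x03
[2+:2] chan=1 & 0x3 = 0x1; word=0x07
[4+:3] len=7 & 0x7 = 0x7; word=0x77
[7+:1] flags=1 & 0x1 = 0x1; word=0xf7
word = 0xf7 → little-endian bytes:
  [0]=0xf7

f7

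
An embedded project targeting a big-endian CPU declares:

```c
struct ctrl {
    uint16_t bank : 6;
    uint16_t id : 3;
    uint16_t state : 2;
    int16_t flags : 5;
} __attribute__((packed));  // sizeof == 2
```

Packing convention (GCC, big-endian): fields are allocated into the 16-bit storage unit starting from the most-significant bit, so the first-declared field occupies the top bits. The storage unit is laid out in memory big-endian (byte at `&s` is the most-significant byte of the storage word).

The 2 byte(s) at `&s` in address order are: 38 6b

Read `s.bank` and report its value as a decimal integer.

14

[0]=0x38 [1]=0x6b (big-endian) → word 0x386b
bank:6 @ bit 10 → (0x386b>>10)&0x3f = 0xe  ←
id:3 @ bit 7 → (0x386b>>7)&0x7 = 0x0
state:2 @ bit 5 → (0x386b>>5)&0x3 = 0x3
flags:5 @ bit 0 → (0x386b>>0)&0x1f = 0xb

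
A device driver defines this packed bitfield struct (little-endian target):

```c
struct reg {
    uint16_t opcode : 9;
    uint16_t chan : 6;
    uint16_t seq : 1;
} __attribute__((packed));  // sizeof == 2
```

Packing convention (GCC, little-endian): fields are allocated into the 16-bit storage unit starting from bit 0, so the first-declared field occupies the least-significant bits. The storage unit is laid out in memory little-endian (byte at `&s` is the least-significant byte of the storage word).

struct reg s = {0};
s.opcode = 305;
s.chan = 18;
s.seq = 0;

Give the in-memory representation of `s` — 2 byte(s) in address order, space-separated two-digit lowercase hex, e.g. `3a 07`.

[0+:9] opcode=305 & 0x1ff = 0x131; word=0x0131
[9+:6] chan=18 & 0x3f = 0x12; word=0x2531
[15+:1] seq=0 & 0x1 = 0x0; word=0x2531
word = 0x2531 → little-endian bytes:
  [0]=0x31  [1]=0x25

31 25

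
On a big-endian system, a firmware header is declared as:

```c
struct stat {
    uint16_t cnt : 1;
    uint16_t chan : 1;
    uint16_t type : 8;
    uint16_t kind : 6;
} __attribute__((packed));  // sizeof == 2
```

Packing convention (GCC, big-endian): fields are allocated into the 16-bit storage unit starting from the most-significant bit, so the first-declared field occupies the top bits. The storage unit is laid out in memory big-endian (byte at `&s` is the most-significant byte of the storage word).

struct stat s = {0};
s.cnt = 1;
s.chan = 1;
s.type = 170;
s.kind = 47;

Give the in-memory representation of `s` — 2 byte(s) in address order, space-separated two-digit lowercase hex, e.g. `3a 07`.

cnt:1 = 1 → 0x1 << 15 → word 0x8000
chan:1 = 1 → 0x1 << 14 → word 0xc000
type:8 = 170 → 0xaa << 6 → word 0xea80
kind:6 = 47 → 0x2f << 0 → word 0xeaaf
word = 0xeaaf → big-endian bytes:
  [0]=0xea  [1]=0xaf

ea af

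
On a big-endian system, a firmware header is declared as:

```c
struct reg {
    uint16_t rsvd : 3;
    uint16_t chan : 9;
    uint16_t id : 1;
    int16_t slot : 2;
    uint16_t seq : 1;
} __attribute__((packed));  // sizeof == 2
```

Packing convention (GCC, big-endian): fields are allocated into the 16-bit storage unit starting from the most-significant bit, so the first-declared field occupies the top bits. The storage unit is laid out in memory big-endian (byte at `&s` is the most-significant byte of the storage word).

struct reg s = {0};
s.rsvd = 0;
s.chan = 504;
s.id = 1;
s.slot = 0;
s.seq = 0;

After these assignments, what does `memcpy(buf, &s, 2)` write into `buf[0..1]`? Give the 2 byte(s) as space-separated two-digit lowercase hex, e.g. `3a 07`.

1f 88

rsvd (3b) val=0 bits=0x0 at bit 13: 0x0000
chan (9b) val=504 bits=0x1f8 at bit 4: 0x1f80
id (1b) val=1 bits=0x1 at bit 3: 0x1f88
slot (2b) val=0 bits=0x0 at bit 1: 0x1f88
seq (1b) val=0 bits=0x0 at bit 0: 0x1f88
word = 0x1f88 → big-endian bytes:
  [0]=0x1f  [1]=0x88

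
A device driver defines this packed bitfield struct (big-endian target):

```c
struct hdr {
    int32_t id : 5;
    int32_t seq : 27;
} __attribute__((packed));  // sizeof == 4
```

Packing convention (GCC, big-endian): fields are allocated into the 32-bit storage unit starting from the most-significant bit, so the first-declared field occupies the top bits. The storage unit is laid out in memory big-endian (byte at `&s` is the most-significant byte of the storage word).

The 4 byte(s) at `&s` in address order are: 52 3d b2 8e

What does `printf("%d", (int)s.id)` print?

10

[0]=0x52 [1]=0x3d [2]=0xb2 [3]=0x8e (big-endian) → word 0x523db28e
id [27+:5] = (word>>27) & 0x1f = 10  ←
seq [0+:27] = (word>>0) & 0x7ffffff = 37597838
id signed 5b, MSB=0: value = 10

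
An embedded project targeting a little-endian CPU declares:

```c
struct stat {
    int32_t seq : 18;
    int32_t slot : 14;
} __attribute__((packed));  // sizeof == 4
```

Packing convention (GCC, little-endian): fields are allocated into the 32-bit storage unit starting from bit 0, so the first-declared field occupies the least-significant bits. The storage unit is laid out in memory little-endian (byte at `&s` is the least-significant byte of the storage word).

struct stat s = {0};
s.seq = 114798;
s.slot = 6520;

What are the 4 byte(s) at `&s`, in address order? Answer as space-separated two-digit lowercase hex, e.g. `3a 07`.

6e c0 e1 65

seq (18b) val=114798 bits=0x1c06e at bit 0: 0x0001c06e
slot (14b) val=6520 bits=0x1978 at bit 18: 0x65e1c06e
word = 0x65e1c06e → little-endian bytes:
  [0]=0x6e  [1]=0xc0  [2]=0xe1  [3]=0x65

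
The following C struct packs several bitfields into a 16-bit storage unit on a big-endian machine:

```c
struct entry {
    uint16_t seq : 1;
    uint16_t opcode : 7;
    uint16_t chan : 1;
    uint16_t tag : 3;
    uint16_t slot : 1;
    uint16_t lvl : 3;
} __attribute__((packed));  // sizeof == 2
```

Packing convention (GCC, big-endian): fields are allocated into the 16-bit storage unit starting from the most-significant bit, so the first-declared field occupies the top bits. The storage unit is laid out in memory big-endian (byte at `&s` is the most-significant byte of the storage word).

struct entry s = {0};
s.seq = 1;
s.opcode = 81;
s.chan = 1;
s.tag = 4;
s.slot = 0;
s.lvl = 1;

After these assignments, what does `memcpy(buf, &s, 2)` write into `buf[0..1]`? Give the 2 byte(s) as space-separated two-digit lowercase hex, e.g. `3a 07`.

[15+:1] seq=1 & 0x1 = 0x1; word=0x8000
[8+:7] opcode=81 & 0x7f = 0x51; word=0xd100
[7+:1] chan=1 & 0x1 = 0x1; word=0xd180
[4+:3] tag=4 & 0x7 = 0x4; word=0xd1c0
[3+:1] slot=0 & 0x1 = 0x0; word=0xd1c0
[0+:3] lvl=1 & 0x7 = 0x1; word=0xd1c1
word = 0xd1c1 → big-endian bytes:
  [0]=0xd1  [1]=0xc1

d1 c1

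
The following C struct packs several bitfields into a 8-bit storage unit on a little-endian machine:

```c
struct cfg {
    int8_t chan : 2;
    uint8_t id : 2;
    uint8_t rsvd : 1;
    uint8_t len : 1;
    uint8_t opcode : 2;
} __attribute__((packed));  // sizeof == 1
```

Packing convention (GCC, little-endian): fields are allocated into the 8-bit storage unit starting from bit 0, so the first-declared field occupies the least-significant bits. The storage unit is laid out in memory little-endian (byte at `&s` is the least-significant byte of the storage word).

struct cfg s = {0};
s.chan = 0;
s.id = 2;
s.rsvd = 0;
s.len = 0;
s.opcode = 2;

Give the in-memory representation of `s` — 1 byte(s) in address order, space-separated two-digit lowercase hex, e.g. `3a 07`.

chan (2b) val=0 bits=0x0 at bit 0: 0x00
id (2b) val=2 bits=0x2 at bit 2: 0x08
rsvd (1b) val=0 bits=0x0 at bit 4: 0x08
len (1b) val=0 bits=0x0 at bit 5: 0x08
opcode (2b) val=2 bits=0x2 at bit 6: 0x88
word = 0x88 → little-endian bytes:
  [0]=0x88

88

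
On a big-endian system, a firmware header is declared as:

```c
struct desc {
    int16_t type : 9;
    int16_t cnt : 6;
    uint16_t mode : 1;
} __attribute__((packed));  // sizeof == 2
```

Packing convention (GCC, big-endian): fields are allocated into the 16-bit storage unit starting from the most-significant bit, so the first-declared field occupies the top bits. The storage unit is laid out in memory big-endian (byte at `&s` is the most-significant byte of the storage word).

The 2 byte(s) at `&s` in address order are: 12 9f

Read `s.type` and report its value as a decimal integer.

37

[0]=0x12 [1]=0x9f (big-endian) → word 0x129f
type [7+:9] = (word>>7) & 0x1ff = 37  ←
cnt [1+:6] = (word>>1) & 0x3f = 15
mode [0+:1] = (word>>0) & 0x1 = 1
type signed 9b, MSB=0: value = 37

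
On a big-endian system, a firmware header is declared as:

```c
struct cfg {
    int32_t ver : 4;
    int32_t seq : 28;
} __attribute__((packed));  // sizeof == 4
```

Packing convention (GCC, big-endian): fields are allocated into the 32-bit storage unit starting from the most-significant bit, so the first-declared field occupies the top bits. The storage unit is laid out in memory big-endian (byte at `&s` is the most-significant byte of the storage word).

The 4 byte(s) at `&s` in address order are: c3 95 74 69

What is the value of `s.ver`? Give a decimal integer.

-4

[0]=0xc3 [1]=0x95 [2]=0x74 [3]=0x69 (big-endian) → word 0xc3957469
ver [28+:4] = (word>>28) & 0xf = 12  ←
seq [0+:28] = (word>>0) & 0xfffffff = 60126313
ver signed 4b, MSB=1: 12 - 16 = -4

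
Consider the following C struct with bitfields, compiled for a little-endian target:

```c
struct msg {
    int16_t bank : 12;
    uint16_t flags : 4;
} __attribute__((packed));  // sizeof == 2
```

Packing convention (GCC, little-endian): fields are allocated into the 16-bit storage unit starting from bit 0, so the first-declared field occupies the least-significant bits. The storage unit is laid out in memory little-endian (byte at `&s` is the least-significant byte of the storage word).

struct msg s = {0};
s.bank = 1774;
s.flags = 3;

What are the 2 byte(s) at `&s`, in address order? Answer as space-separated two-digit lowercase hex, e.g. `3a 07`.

ee 36

bank:12 = 1774 → 0x6ee << 0 → word 0x06ee
flags:4 = 3 → 0x3 << 12 → word 0x36ee
word = 0x36ee → little-endian bytes:
  [0]=0xee  [1]=0x36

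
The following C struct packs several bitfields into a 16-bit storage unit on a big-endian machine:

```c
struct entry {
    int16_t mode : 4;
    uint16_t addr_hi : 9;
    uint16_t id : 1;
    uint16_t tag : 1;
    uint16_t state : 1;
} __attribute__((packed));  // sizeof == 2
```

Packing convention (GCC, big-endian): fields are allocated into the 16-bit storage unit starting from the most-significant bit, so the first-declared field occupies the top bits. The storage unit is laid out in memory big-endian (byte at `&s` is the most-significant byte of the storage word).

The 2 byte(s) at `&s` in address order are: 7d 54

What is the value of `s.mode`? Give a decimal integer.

[0]=0x7d [1]=0x54 (big-endian) → word 0x7d54
mode [12+:4] = (word>>12) & 0xf = 7  ←
addr_hi [3+:9] = (word>>3) & 0x1ff = 426
id [2+:1] = (word>>2) & 0x1 = 1
tag [1+:1] = (word>>1) & 0x1 = 0
state [0+:1] = (word>>0) & 0x1 = 0
mode signed 4b, MSB=0: value = 7

7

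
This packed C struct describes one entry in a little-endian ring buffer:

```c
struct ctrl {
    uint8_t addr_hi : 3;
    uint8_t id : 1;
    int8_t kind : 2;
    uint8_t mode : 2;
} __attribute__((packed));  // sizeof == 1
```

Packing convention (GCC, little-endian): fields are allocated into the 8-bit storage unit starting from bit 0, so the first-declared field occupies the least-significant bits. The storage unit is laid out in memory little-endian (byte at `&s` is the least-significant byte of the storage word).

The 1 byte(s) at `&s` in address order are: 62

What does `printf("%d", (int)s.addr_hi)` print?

[0]=0x62 (little-endian) → word 0x62
addr_hi:3 @ bit 0 → (0x62>>0)&0x7 = 0x2  ←
id:1 @ bit 3 → (0x62>>3)&0x1 = 0x0
kind:2 @ bit 4 → (0x62>>4)&0x3 = 0x2
mode:2 @ bit 6 → (0x62>>6)&0x3 = 0x1

2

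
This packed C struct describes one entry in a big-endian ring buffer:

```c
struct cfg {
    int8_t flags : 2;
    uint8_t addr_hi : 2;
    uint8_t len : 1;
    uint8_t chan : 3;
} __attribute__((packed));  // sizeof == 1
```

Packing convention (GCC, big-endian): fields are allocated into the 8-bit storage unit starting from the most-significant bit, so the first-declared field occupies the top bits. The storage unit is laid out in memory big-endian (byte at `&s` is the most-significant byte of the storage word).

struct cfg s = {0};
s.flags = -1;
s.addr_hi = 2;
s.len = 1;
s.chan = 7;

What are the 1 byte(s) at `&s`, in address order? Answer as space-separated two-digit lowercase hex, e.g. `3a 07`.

flags:2 = -1 → 0x3 << 6 → word 0xc0
addr_hi:2 = 2 → 0x2 << 4 → word 0xe0
len:1 = 1 → 0x1 << 3 → word 0xe8
chan:3 = 7 → 0x7 << 0 → word 0xef
word = 0xef → big-endian bytes:
  [0]=0xef

ef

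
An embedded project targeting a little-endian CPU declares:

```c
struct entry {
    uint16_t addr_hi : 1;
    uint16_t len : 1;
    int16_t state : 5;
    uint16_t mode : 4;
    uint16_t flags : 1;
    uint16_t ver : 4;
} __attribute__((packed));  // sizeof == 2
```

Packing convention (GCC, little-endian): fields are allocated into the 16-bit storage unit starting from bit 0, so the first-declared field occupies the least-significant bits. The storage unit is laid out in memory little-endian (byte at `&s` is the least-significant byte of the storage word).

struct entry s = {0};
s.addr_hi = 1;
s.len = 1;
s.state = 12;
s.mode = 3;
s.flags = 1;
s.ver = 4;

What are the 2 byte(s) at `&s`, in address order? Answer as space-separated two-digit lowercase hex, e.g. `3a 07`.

addr_hi:1 = 1 → 0x1 << 0 → word 0x0001
len:1 = 1 → 0x1 << 1 → word 0x0003
state:5 = 12 → 0xc << 2 → word 0x0033
mode:4 = 3 → 0x3 << 7 → word 0x01b3
flags:1 = 1 → 0x1 << 11 → word 0x09b3
ver:4 = 4 → 0x4 << 12 → word 0x49b3
word = 0x49b3 → little-endian bytes:
  [0]=0xb3  [1]=0x49

b3 49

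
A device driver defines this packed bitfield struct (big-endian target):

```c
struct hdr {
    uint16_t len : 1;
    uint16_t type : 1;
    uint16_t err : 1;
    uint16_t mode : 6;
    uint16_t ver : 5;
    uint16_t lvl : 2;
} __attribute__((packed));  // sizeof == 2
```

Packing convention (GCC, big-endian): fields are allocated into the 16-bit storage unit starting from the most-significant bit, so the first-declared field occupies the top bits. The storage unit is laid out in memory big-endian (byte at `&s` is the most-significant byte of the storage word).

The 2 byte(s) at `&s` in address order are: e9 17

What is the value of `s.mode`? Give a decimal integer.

18

[0]=0xe9 [1]=0x17 (big-endian) → word 0xe917
len [15+:1] = (word>>15) & 0x1 = 1
type [14+:1] = (word>>14) & 0x1 = 1
err [13+:1] = (word>>13) & 0x1 = 1
mode [7+:6] = (word>>7) & 0x3f = 18  ←
ver [2+:5] = (word>>2) & 0x1f = 5
lvl [0+:2] = (word>>0) & 0x3 = 3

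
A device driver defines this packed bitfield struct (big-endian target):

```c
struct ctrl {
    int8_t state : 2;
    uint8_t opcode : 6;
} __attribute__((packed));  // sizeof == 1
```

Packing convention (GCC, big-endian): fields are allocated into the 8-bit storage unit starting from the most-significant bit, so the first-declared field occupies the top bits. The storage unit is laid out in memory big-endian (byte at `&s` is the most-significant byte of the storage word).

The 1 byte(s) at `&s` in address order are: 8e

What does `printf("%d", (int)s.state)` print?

-2

[0]=0x8e (big-endian) → word 0x8e
state:2 @ bit 6 → (0x8e>>6)&0x3 = 0x2  ←
opcode:6 @ bit 0 → (0x8e>>0)&0x3f = 0xe
state signed 2b, MSB=1: 2 - 4 = -2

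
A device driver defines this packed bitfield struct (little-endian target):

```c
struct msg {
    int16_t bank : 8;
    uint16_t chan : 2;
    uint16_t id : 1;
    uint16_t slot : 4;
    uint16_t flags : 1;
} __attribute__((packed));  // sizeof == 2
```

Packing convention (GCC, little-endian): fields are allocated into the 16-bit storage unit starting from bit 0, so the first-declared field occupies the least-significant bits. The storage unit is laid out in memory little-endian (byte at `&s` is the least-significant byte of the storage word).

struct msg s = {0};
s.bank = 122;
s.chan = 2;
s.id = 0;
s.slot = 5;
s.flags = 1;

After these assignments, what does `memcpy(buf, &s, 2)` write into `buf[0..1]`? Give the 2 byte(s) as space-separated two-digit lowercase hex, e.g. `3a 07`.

bank (8b) val=122 bits=0x7a at bit 0: 0x007a
chan (2b) val=2 bits=0x2 at bit 8: 0x027a
id (1b) val=0 bits=0x0 at bit 10: 0x027a
slot (4b) val=5 bits=0x5 at bit 11: 0x2a7a
flags (1b) val=1 bits=0x1 at bit 15: 0xaa7a
word = 0xaa7a → little-endian bytes:
  [0]=0x7a  [1]=0xaa

7a aa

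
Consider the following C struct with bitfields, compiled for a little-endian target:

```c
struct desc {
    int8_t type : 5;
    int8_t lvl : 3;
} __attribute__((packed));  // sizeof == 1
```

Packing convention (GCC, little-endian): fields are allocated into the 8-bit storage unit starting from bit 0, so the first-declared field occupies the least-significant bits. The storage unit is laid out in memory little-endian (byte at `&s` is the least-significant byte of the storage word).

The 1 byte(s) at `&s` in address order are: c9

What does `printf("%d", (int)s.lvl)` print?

[0]=0xc9 (little-endian) → word 0xc9
type [0+:5] = (word>>0) & 0x1f = 9
lvl [5+:3] = (word>>5) & 0x7 = 6  ←
lvl signed 3b, MSB=1: 6 - 8 = -2

-2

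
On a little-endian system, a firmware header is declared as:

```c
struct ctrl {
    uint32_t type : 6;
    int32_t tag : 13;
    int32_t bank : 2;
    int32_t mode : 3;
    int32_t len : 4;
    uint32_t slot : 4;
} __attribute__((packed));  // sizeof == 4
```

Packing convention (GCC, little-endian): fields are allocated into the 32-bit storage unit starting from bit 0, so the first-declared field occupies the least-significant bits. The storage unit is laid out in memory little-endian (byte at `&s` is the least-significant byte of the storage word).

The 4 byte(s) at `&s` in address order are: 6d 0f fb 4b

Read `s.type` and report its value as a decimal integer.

45

[0]=0x6d [1]=0x0f [2]=0xfb [3]=0x4b (little-endian) → word 0x4bfb0f6d
type:6 @ bit 0 → (0x4bfb0f6d>>0)&0x3f = 0x2d  ←
tag:13 @ bit 6 → (0x4bfb0f6d>>6)&0x1fff = 0xc3d
bank:2 @ bit 19 → (0x4bfb0f6d>>19)&0x3 = 0x3
mode:3 @ bit 21 → (0x4bfb0f6d>>21)&0x7 = 0x7
len:4 @ bit 24 → (0x4bfb0f6d>>24)&0xf = 0xb
slot:4 @ bit 28 → (0x4bfb0f6d>>28)&0xf = 0x4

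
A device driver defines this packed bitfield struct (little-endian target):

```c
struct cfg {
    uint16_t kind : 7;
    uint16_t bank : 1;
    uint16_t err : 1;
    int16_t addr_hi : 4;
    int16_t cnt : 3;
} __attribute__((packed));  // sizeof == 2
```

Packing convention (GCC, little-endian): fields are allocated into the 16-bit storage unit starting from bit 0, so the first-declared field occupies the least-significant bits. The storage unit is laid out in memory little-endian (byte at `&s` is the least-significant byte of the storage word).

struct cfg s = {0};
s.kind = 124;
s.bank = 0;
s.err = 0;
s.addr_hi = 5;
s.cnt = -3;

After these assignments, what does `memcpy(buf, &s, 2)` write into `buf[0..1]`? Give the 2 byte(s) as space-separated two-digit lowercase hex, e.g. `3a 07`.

kind (7b) val=124 bits=0x7c at bit 0: 0x007c
bank (1b) val=0 bits=0x0 at bit 7: 0x007c
err (1b) val=0 bits=0x0 at bit 8: 0x007c
addr_hi (4b) val=5 bits=0x5 at bit 9: 0x0a7c
cnt (3b) val=-3 bits=0x5 at bit 13: 0xaa7c
word = 0xaa7c → little-endian bytes:
  [0]=0x7c  [1]=0xaa

7c aa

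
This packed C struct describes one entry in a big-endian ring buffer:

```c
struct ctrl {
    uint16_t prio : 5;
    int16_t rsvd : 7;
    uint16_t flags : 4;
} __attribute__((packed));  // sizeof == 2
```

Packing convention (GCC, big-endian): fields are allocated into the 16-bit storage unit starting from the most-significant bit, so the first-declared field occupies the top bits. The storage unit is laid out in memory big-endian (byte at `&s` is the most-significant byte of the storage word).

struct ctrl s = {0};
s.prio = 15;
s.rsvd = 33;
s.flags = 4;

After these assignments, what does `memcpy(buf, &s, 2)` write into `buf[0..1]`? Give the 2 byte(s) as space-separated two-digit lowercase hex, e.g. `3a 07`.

7a 14

prio (5b) val=15 bits=0xf at bit 11: 0x7800
rsvd (7b) val=33 bits=0x21 at bit 4: 0x7a10
flags (4b) val=4 bits=0x4 at bit 0: 0x7a14
word = 0x7a14 → big-endian bytes:
  [0]=0x7a  [1]=0x14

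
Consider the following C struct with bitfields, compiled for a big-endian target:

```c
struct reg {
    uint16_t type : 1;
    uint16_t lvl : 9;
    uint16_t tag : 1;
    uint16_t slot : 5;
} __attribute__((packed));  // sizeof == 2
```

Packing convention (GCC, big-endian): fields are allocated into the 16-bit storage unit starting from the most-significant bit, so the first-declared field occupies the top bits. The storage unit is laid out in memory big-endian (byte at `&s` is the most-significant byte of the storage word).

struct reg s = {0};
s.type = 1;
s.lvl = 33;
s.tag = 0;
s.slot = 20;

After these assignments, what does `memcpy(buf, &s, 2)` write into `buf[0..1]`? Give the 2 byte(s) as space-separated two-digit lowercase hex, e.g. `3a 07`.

88 54

[15+:1] type=1 & 0x1 = 0x1; word=0x8000
[6+:9] lvl=33 & 0x1ff = 0x21; word=0x8840
[5+:1] tag=0 & 0x1 = 0x0; word=0x8840
[0+:5] slot=20 & 0x1f = 0x14; word=0x8854
word = 0x8854 → big-endian bytes:
  [0]=0x88  [1]=0x54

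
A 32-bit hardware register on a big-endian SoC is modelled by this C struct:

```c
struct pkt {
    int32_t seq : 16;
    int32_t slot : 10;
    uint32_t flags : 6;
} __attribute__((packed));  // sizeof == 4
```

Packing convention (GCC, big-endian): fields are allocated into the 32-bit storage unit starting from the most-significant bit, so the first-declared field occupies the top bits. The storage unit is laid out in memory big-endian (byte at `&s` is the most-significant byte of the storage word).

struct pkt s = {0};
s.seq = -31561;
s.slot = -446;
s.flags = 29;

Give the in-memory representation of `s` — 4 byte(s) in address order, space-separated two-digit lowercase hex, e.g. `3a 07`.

84 b7 90 9d

seq (16b) val=-31561 bits=0x84b7 at bit 16: 0x84b70000
slot (10b) val=-446 bits=0x242 at bit 6: 0x84b79080
flags (6b) val=29 bits=0x1d at bit 0: 0x84b7909d
word = 0x84b7909d → big-endian bytes:
  [0]=0x84  [1]=0xb7  [2]=0x90  [3]=0x9d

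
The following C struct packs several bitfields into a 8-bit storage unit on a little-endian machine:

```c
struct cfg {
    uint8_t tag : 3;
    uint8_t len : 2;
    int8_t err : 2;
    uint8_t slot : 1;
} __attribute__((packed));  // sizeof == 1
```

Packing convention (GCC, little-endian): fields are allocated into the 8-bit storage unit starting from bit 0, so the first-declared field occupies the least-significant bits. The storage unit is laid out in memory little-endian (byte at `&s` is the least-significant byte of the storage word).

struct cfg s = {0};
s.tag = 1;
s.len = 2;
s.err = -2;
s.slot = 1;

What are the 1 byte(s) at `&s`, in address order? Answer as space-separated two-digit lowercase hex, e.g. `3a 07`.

[0+:3] tag=1 & 0x7 = 0x1; word=0x01
[3+:2] len=2 & 0x3 = 0x2; word=0x11
[5+:2] err=-2 & 0x3 = 0x2; word=0x51
[7+:1] slot=1 & 0x1 = 0x1; word=0xd1
word = 0xd1 → little-endian bytes:
  [0]=0xd1

d1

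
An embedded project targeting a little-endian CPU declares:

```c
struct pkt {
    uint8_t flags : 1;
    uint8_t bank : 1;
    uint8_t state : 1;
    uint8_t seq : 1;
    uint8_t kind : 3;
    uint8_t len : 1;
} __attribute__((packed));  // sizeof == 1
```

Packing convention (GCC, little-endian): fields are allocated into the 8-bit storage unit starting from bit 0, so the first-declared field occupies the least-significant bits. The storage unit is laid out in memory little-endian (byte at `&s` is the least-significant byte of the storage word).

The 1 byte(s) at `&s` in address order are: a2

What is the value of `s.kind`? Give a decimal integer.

2

[0]=0xa2 (little-endian) → word 0xa2
flags [0+:1] = (word>>0) & 0x1 = 0
bank [1+:1] = (word>>1) & 0x1 = 1
state [2+:1] = (word>>2) & 0x1 = 0
seq [3+:1] = (word>>3) & 0x1 = 0
kind [4+:3] = (word>>4) & 0x7 = 2  ←
len [7+:1] = (word>>7) & 0x1 = 1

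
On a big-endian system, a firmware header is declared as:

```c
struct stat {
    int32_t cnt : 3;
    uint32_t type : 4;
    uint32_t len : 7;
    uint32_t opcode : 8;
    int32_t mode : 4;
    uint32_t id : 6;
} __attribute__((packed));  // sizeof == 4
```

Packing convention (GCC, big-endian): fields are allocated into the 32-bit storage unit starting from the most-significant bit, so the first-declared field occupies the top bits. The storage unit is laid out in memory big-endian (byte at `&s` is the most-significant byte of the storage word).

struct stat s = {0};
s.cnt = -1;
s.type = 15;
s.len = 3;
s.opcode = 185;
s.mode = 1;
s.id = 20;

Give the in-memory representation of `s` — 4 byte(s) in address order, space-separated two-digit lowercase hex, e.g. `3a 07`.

cnt:3 = -1 → 0x7 << 29 → word 0xe0000000
type:4 = 15 → 0xf << 25 → word 0xfe000000
len:7 = 3 → 0x3 << 18 → word 0xfe0c0000
opcode:8 = 185 → 0xb9 << 10 → word 0xfe0ee400
mode:4 = 1 → 0x1 << 6 → word 0xfe0ee440
id:6 = 20 → 0x14 << 0 → word 0xfe0ee454
word = 0xfe0ee454 → big-endian bytes:
  [0]=0xfe  [1]=0x0e  [2]=0xe4  [3]=0x54

fe 0e e4 54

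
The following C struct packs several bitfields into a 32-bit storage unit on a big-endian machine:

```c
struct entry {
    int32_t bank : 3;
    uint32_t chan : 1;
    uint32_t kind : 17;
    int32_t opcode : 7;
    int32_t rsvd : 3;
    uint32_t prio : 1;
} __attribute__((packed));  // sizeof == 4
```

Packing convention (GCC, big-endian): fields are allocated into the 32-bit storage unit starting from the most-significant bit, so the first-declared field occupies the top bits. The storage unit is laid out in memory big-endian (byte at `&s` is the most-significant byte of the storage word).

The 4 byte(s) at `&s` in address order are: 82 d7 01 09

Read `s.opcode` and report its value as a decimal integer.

16

[0]=0x82 [1]=0xd7 [2]=0x01 [3]=0x09 (big-endian) → word 0x82d70109
bank:3 @ bit 29 → (0x82d70109>>29)&0x7 = 0x4
chan:1 @ bit 28 → (0x82d70109>>28)&0x1 = 0x0
kind:17 @ bit 11 → (0x82d70109>>11)&0x1ffff = 0x5ae0
opcode:7 @ bit 4 → (0x82d70109>>4)&0x7f = 0x10  ←
rsvd:3 @ bit 1 → (0x82d70109>>1)&0x7 = 0x4
prio:1 @ bit 0 → (0x82d70109>>0)&0x1 = 0x1
opcode signed 7b, MSB=0: value = 16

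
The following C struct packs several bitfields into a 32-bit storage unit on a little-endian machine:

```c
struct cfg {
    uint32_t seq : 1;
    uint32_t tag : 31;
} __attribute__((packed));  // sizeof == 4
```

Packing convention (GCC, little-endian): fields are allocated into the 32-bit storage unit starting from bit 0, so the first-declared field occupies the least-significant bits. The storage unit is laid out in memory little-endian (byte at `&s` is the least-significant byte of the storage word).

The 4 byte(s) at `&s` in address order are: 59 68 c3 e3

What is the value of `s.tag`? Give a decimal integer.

[0]=0x59 [1]=0x68 [2]=0xc3 [3]=0xe3 (little-endian) → word 0xe3c36859
seq:1 @ bit 0 → (0xe3c36859>>0)&0x1 = 0x1
tag:31 @ bit 1 → (0xe3c36859>>1)&0x7fffffff = 0x71e1b42c  ←

1910617132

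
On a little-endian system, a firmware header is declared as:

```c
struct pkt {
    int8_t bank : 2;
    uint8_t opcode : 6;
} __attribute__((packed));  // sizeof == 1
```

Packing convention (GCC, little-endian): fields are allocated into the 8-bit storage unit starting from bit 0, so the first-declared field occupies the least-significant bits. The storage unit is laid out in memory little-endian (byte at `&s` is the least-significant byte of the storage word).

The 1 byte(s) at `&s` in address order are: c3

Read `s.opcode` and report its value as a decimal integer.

[0]=0xc3 (little-endian) → word 0xc3
bank [0+:2] = (word>>0) & 0x3 = 3
opcode [2+:6] = (word>>2) & 0x3f = 48  ←

48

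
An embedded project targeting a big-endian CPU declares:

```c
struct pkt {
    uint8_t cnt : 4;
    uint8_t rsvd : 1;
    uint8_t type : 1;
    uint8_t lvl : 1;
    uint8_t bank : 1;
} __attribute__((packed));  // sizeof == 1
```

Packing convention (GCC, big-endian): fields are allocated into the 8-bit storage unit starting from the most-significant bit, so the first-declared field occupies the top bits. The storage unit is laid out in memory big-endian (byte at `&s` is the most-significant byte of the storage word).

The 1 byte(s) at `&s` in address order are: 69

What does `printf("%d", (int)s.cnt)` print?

6

[0]=0x69 (big-endian) → word 0x69
cnt [4+:4] = (word>>4) & 0xf = 6  ←
rsvd [3+:1] = (word>>3) & 0x1 = 1
type [2+:1] = (word>>2) & 0x1 = 0
lvl [1+:1] = (word>>1) & 0x1 = 0
bank [0+:1] = (word>>0) & 0x1 = 1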